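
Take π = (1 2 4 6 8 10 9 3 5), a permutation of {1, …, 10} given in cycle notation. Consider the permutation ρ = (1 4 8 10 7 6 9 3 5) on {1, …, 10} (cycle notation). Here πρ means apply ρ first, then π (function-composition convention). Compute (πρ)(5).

2

(πρ)(5) = π(ρ(5)). ρ(5) = 1, then π(1) = 2. So (πρ)(5) = 2.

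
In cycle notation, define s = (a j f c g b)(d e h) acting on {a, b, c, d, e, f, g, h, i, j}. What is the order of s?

The disjoint cycles have lengths 6, 3, 1.
Since disjoint cycles commute, ord(s) = lcm(6, 3) = 6.

6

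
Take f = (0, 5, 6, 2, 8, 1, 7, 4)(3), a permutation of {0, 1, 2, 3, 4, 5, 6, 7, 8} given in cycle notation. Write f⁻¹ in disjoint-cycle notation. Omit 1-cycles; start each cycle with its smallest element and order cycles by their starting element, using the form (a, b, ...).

(0, 4, 7, 1, 8, 2, 6, 5)

Inverting a permutation written in cycle notation just reverses the order within every cycle.
Reversing each cycle of f and rotating so the smallest element leads gives (0, 4, 7, 1, 8, 2, 6, 5).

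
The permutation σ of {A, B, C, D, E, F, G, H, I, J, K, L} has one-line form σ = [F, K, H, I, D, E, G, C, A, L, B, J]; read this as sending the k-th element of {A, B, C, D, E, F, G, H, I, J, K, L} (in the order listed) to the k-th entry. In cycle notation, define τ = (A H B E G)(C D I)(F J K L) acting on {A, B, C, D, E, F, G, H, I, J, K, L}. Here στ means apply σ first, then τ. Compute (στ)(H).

D

(στ)(H) = τ(σ(H)). σ(H) = C, then τ(C) = D. So (στ)(H) = D.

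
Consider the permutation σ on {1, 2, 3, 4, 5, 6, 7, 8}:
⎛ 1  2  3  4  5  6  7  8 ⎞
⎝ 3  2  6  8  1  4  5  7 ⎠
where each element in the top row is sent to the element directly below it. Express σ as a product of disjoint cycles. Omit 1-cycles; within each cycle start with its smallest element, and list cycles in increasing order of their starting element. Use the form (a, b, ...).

Start at 1 and follow images: 1 → 3 → 6 → 4 → 8 → 7 → 5 → 1, giving the cycle (1, 3, 6, 4, 8, 7, 5).
Continuing from each remaining unvisited element yields (1, 3, 6, 4, 8, 7, 5).

(1, 3, 6, 4, 8, 7, 5)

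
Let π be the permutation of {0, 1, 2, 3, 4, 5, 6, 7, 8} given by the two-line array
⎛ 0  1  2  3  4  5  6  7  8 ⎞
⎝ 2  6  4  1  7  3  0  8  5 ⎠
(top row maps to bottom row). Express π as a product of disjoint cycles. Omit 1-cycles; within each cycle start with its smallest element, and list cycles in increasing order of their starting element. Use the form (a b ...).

(0 2 4 7 8 5 3 1 6)

From 0: 0 → 2 → 4 → 7 → 8 → 5 → 3 → 1 → 6 → 0, closing the cycle (0 2 4 7 8 5 3 1 6).
Repeating from the next unused element and collecting all non-trivial cycles gives (0 2 4 7 8 5 3 1 6).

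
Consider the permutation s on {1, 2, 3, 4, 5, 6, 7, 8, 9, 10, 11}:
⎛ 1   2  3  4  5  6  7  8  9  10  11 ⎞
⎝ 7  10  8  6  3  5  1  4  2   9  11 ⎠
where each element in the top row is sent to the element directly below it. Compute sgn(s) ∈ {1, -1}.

-1

In disjoint-cycle form the cycle lengths are 5, 3, 2, 1.
A cycle of length ℓ contributes ℓ−1 transpositions, so s is a product of 4 + 2 + 1 = 7 transpositions — odd.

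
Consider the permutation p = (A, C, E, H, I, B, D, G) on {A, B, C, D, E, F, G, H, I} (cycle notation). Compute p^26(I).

I lies in the 8-cycle (A, C, E, H, I, B, D, G).
Since the cycle has length 8, p^26 acts on it the same as p^2 (26 mod 8 = 2).
Advancing 2 steps from I: I → B → D.

D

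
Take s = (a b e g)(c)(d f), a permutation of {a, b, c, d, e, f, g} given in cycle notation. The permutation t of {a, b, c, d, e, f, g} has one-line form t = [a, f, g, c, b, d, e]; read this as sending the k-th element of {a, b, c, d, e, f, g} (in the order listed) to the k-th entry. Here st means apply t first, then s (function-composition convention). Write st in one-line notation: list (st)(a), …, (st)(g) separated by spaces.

(st)(x) = s(t(x)). Computing each image: s(t(a)) = s(a) = b, s(t(b)) = s(f) = d, s(t(c)) = s(g) = a, s(t(d)) = s(c) = c, s(t(e)) = s(b) = e, s(t(f)) = s(d) = f, s(t(g)) = s(e) = g.
Hence st = [b d a c e f g].

b d a c e f g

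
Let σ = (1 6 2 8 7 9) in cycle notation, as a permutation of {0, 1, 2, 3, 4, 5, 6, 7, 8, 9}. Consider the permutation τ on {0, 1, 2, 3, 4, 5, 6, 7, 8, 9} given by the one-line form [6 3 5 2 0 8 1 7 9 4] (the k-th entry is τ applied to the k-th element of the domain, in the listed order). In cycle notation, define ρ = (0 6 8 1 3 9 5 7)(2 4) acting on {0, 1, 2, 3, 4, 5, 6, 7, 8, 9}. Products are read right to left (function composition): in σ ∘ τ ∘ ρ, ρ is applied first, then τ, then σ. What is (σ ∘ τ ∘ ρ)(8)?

(σ ∘ τ ∘ ρ)(8) = σ(τ(ρ(8))). ρ(8) = 1, then τ(1) = 3, then σ(3) = 3, so the result is 3.

3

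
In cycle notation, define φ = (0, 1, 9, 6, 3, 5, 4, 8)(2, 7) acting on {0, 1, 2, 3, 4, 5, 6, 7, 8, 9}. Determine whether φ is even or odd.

The cycle lengths are 8, 2.
A cycle of length ℓ contributes ℓ−1 transpositions, so φ is a product of 7 + 1 = 8 transpositions — even.

even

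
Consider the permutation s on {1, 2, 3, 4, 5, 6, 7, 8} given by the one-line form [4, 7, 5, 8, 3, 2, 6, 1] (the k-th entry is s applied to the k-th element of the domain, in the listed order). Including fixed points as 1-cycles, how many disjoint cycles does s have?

The cycle decomposition is (1 4 8)(2 7 6)(3 5), which has 3 cycles (counting 1-cycles).

3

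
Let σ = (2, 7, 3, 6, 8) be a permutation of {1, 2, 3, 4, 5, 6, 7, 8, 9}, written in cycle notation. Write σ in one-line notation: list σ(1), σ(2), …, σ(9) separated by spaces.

Reading each image from the cycles: 1→1, 2→7, 3→6, 4→4, 5→5, 6→8, 7→3, 8→2, 9→9.
So the one-line form is 1 7 6 4 5 8 3 2 9.

1 7 6 4 5 8 3 2 9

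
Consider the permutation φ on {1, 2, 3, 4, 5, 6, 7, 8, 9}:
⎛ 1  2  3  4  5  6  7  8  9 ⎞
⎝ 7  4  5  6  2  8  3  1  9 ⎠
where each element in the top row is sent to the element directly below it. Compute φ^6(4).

Tracing 4 → 6 → … returns to 4 after 8 steps, so 4 lies in an 8-cycle (1, 7, 3, 5, 2, 4, 6, 8).
Stepping 6 places around the cycle: 4 → 6 → 8 → 1 → 7 → 3 → 5.

5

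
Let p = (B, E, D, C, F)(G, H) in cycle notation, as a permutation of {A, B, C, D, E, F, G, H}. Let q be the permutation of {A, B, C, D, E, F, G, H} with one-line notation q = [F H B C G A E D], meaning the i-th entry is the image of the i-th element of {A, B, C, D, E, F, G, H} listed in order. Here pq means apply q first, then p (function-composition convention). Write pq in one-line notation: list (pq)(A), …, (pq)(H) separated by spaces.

B G E F H A D C

(pq)(x) = p(q(x)). Computing each image: p(q(A)) = p(F) = B, p(q(B)) = p(H) = G, p(q(C)) = p(B) = E, p(q(D)) = p(C) = F, p(q(E)) = p(G) = H, p(q(F)) = p(A) = A, p(q(G)) = p(E) = D, p(q(H)) = p(D) = C.
Hence pq = [B G E F H A D C].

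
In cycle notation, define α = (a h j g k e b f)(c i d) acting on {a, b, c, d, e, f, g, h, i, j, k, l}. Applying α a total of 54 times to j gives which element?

a

j lies in the 8-cycle (a h j g k e b f).
Since the cycle has length 8, α^54 acts on it the same as α^6 (54 mod 8 = 6).
Stepping 6 places around the cycle: j → g → k → e → b → f → a.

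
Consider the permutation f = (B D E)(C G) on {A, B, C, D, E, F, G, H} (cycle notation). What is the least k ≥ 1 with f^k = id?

The cycle type of f is (3, 2, 1, 1, 1).
Since disjoint cycles commute, ord(f) = lcm(3, 2) = 6.

6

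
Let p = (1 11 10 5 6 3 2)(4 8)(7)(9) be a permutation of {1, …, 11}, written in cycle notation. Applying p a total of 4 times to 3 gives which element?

10

3 lies in the 7-cycle (1 11 10 5 6 3 2).
Stepping 4 places around the cycle: 3 → 2 → 1 → 11 → 10.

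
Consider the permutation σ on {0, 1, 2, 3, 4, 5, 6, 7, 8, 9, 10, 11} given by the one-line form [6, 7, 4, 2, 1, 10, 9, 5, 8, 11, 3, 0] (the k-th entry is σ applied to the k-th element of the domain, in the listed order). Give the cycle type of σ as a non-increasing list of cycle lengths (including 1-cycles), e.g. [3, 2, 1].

[7, 4, 1]

The disjoint cycles are (0 6 9 11)(1 7 5 10 3 2 4)(8), with lengths 7, 4, 1 in non-increasing order.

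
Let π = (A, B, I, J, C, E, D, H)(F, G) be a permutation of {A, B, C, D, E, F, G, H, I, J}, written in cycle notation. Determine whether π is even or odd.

even

The cycle lengths are 8, 2.
A cycle is odd iff its length is even; π has 2 even-length cycles, so sgn(π) = (−1)^2 and π is even.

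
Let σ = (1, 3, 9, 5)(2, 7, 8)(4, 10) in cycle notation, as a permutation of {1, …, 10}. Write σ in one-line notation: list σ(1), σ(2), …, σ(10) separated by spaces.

Each element maps to the next entry in its cycle (wrapping to the front): 1↦3, 2↦7, 3↦9, 4↦10, 5↦1, 6↦6, 7↦8, 8↦2, 9↦5, 10↦4.
So the one-line form is 3 7 9 10 1 6 8 2 5 4.

3 7 9 10 1 6 8 2 5 4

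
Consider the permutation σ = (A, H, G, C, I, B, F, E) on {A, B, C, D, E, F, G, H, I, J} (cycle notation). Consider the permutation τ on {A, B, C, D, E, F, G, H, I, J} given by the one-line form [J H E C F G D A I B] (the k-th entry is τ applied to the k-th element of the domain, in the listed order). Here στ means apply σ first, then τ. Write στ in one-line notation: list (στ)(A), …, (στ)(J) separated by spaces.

(στ)(x) = τ(σ(x)). Computing each image: τ(σ(A)) = τ(H) = A, τ(σ(B)) = τ(F) = G, τ(σ(C)) = τ(I) = I, τ(σ(D)) = τ(D) = C, τ(σ(E)) = τ(A) = J, τ(σ(F)) = τ(E) = F, τ(σ(G)) = τ(C) = E, τ(σ(H)) = τ(G) = D, τ(σ(I)) = τ(B) = H, τ(σ(J)) = τ(J) = B.
Hence στ = [A G I C J F E D H B].

A G I C J F E D H B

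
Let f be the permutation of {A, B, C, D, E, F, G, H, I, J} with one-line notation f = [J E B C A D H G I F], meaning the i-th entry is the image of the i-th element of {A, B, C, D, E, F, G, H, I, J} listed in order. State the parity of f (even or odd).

In disjoint-cycle form the cycle lengths are 7, 2, 1.
A cycle is odd iff its length is even; f has 1 even-length cycle, so sgn(f) = (−1)^1 and f is odd.

odd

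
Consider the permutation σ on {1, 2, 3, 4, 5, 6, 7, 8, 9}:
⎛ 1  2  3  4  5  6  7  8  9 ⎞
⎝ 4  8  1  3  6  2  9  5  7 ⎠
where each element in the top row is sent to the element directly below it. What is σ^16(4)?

3

Tracing 4 → 3 → … returns to 4 after 3 steps, so 4 lies in a 3-cycle (1, 4, 3).
Since the cycle has length 3, σ^16 acts on it the same as σ^1 (16 mod 3 = 1).
Advancing 1 step from 4: 4 → 3.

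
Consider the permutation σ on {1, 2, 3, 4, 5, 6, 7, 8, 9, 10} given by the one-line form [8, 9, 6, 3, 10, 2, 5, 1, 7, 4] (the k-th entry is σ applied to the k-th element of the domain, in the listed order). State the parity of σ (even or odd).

even

In disjoint-cycle form the cycle lengths are 8, 2.
A cycle of length ℓ contributes ℓ−1 transpositions, so σ is a product of 7 + 1 = 8 transpositions — even.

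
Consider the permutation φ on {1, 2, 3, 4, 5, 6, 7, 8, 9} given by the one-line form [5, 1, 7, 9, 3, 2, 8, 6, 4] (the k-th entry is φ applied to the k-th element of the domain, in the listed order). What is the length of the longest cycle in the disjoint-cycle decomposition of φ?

7

Decomposing into disjoint cycles gives (1 5 3 7 8 6 2)(4 9); the longest has length 7.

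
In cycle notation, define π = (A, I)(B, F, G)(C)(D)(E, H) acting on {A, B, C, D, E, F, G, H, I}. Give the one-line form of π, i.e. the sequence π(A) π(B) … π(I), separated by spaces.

Reading each image from the cycles: A→I, B→F, C→C, D→D, E→H, F→G, G→B, H→E, I→A.
Listing these in domain order gives I F C D H G B E A.

I F C D H G B E A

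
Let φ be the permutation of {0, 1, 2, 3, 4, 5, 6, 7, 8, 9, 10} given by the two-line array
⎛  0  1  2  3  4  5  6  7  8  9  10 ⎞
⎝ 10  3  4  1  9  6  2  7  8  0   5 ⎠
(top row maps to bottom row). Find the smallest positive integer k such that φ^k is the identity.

14

The disjoint-cycle form of φ has cycle lengths 7, 2, 1, 1.
The order of φ is the least common multiple of its cycle lengths: lcm(7, 2) = 14.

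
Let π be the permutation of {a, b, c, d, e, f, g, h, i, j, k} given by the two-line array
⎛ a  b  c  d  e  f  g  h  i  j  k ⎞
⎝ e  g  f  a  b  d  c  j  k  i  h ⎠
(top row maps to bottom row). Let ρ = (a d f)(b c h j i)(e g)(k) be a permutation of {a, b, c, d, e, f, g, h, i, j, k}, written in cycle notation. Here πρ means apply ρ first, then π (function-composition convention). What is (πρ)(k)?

(πρ)(k) = π(ρ(k)). ρ(k) = k, then π(k) = h. So (πρ)(k) = h.

h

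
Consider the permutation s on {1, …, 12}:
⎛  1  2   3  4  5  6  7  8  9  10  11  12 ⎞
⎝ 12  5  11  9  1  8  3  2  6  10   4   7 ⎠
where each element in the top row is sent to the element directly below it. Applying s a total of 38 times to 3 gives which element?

8

Tracing 3 → 11 → … returns to 3 after 11 steps, so 3 lies in an 11-cycle (1 12 7 3 11 4 9 6 8 2 5).
Powers repeat with period 11 on this cycle, and 38 mod 11 = 5, so s^38(3) = s^5(3).
Stepping 5 places around the cycle: 3 → 11 → 4 → 9 → 6 → 8.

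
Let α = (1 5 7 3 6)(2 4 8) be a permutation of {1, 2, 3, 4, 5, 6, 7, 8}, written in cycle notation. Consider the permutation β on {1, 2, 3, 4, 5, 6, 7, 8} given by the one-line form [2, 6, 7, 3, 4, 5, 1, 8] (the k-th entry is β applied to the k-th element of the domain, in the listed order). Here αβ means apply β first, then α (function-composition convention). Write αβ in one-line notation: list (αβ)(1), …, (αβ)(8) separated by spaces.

4 1 3 6 8 7 5 2

(αβ)(x) = α(β(x)). Computing each image: α(β(1)) = α(2) = 4, α(β(2)) = α(6) = 1, α(β(3)) = α(7) = 3, α(β(4)) = α(3) = 6, α(β(5)) = α(4) = 8, α(β(6)) = α(5) = 7, α(β(7)) = α(1) = 5, α(β(8)) = α(8) = 2.
Hence αβ = [4 1 3 6 8 7 5 2].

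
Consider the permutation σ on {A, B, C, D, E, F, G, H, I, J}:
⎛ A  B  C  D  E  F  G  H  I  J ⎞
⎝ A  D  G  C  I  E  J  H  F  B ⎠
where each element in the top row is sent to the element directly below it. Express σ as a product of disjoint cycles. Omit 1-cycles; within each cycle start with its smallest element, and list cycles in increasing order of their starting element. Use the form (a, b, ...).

(B, D, C, G, J)(E, I, F)

Iterating σ from B gives B → D → C → G → J → B; that is the 5-cycle (B, D, C, G, J).
Continuing from each remaining unvisited element yields (B, D, C, G, J)(E, I, F).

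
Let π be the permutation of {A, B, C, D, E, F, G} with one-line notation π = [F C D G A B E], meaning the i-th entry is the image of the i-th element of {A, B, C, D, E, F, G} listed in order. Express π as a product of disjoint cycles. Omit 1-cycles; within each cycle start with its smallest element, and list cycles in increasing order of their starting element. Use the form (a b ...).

(A F B C D G E)

Start at A and follow images: A → F → B → C → D → G → E → A, giving the cycle (A F B C D G E).
Repeating from the next unused element and collecting all non-trivial cycles gives (A F B C D G E).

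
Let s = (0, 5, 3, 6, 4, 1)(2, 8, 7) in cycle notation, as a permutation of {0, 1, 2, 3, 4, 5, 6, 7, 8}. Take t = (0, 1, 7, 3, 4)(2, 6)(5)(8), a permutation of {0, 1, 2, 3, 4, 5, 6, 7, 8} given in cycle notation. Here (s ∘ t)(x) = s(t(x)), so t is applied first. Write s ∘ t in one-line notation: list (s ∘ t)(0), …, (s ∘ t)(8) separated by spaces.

For each element, apply t then s: 0 → 1 → 0; 1 → 7 → 2; 2 → 6 → 4; 3 → 4 → 1; 4 → 0 → 5; 5 → 5 → 3; 6 → 2 → 8; 7 → 3 → 6; 8 → 8 → 7.
Collecting the images, s ∘ t = [0 2 4 1 5 3 8 6 7].

0 2 4 1 5 3 8 6 7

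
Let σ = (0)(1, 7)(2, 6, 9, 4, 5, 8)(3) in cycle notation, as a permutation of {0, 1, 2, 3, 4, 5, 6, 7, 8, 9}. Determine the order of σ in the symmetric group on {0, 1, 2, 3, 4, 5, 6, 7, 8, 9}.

6

The cycle type of σ is (6, 2, 1, 1).
The order is lcm(6, 2) = 6.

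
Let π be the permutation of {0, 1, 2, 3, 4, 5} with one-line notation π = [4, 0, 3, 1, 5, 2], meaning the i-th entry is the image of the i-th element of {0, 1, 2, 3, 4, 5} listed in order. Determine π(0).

4

0 is element number 1 of the domain, and entry number 1 of the one-line form is 4, so π(0) = 4.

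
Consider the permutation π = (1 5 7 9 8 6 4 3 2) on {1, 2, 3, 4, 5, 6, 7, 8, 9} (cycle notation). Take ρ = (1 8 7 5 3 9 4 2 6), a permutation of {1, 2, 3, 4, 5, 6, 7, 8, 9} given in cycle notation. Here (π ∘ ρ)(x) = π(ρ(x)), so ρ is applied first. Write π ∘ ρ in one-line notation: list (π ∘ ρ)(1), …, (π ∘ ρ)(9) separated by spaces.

Chase each element through ρ then π: 1 → 8 → 6; 2 → 6 → 4; 3 → 9 → 8; 4 → 2 → 1; 5 → 3 → 2; 6 → 1 → 5; 7 → 5 → 7; 8 → 7 → 9; 9 → 4 → 3.
So π ∘ ρ in one-line form is 6 4 8 1 2 5 7 9 3.

6 4 8 1 2 5 7 9 3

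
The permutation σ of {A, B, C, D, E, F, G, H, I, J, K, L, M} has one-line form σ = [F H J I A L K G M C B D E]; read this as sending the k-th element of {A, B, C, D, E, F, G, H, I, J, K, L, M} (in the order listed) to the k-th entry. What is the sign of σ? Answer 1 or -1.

1

In disjoint-cycle form the cycle lengths are 7, 4, 2.
A cycle is odd iff its length is even; σ has 2 even-length cycles, so sgn(σ) = (−1)^2 and σ is even.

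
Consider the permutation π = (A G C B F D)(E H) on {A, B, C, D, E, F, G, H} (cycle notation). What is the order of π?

The disjoint cycles have lengths 6, 2.
The order is lcm(6, 2) = 6.

6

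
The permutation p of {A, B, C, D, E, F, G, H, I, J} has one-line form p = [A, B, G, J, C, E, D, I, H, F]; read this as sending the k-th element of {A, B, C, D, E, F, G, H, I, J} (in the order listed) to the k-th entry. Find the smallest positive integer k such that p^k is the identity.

6

Decomposing into disjoint cycles gives cycle lengths 6, 2, 1, 1.
The order of p is the least common multiple of its cycle lengths: lcm(6, 2) = 6.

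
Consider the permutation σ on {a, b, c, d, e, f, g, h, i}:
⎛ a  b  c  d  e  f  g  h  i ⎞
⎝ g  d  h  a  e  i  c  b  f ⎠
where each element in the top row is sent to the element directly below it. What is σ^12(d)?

Tracing d → a → … returns to d after 6 steps, so d lies in a 6-cycle (a, g, c, h, b, d).
Powers repeat with period 6 on this cycle, and 12 mod 6 = 0, so σ^12(d) = σ^0(d).
So σ^12(d) = d.

d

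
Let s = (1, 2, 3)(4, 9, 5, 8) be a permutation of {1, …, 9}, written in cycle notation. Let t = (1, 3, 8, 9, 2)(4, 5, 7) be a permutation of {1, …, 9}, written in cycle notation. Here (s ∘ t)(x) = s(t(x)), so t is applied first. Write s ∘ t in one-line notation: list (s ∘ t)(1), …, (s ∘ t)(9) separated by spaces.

(s ∘ t)(x) = s(t(x)). Computing each image: s(t(1)) = s(3) = 1, s(t(2)) = s(1) = 2, s(t(3)) = s(8) = 4, s(t(4)) = s(5) = 8, s(t(5)) = s(7) = 7, s(t(6)) = s(6) = 6, s(t(7)) = s(4) = 9, s(t(8)) = s(9) = 5, s(t(9)) = s(2) = 3.
Hence s ∘ t = [1 2 4 8 7 6 9 5 3].

1 2 4 8 7 6 9 5 3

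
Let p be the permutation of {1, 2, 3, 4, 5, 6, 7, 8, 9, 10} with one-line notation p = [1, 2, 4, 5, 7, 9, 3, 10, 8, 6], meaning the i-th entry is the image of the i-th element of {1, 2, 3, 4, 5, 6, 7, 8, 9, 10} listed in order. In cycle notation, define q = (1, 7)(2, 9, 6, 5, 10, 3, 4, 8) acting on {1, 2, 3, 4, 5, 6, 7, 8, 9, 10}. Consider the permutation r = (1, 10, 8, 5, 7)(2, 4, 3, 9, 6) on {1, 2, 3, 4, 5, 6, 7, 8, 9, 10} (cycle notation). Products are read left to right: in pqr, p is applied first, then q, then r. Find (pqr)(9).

4

(pqr)(9) = r(q(p(9))). p(9) = 8, then q(8) = 2, then r(2) = 4, so the result is 4.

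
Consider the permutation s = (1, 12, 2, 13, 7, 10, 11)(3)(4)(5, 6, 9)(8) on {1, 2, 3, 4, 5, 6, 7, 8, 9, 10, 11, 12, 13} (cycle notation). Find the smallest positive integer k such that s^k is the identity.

The disjoint cycles have lengths 7, 3, 1, 1, 1.
The order is lcm(7, 3) = 21.

21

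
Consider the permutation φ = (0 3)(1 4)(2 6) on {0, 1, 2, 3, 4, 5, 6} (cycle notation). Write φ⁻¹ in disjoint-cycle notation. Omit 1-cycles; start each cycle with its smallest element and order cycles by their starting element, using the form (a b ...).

Inverting a permutation written in cycle notation just reverses the order within every cycle.
Reversing each cycle of φ and rotating so the smallest element leads gives (0 3)(1 4)(2 6).

(0 3)(1 4)(2 6)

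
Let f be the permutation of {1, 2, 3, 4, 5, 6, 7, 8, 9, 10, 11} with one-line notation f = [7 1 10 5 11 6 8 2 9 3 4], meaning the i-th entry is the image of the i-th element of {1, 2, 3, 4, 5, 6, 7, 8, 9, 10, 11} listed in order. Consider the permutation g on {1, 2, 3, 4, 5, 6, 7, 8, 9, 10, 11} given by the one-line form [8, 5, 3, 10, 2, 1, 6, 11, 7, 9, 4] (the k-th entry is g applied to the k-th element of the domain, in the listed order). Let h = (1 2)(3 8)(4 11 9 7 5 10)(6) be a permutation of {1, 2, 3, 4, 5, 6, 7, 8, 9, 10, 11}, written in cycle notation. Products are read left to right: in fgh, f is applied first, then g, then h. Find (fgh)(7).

(fgh)(7) = h(g(f(7))). f(7) = 8, then g(8) = 11, then h(11) = 9, so the result is 9.

9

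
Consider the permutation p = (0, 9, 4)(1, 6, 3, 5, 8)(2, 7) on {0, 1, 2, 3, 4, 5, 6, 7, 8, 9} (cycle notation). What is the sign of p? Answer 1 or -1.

The cycle lengths are 5, 3, 2.
A cycle of length ℓ contributes ℓ−1 transpositions, so p is a product of 4 + 2 + 1 = 7 transpositions — odd.

-1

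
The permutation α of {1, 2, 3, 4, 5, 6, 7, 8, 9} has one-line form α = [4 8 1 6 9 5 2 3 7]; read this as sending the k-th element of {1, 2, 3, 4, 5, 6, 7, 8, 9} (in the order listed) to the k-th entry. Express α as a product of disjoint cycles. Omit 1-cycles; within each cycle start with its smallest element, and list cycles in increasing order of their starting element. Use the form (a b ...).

Iterating α from 1 gives 1 → 4 → 6 → 5 → 9 → 7 → 2 → 8 → 3 → 1; that is the 9-cycle (1 4 6 5 9 7 2 8 3).
Continuing from each remaining unvisited element yields (1 4 6 5 9 7 2 8 3).

(1 4 6 5 9 7 2 8 3)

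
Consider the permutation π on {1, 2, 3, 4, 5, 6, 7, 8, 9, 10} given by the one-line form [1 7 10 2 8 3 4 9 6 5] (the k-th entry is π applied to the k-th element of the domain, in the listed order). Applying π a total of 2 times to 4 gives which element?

7

Tracing 4 → 2 → … returns to 4 after 3 steps, so 4 lies in a 3-cycle (2 7 4).
Advancing 2 steps from 4: 4 → 2 → 7.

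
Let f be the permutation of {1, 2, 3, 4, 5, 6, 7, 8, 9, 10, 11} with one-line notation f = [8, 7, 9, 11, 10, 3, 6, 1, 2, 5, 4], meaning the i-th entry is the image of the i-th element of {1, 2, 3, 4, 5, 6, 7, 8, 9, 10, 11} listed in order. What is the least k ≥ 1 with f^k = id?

10

Decomposing into disjoint cycles gives cycle lengths 5, 2, 2, 2.
The order is lcm(5, 2, 2, 2) = 10.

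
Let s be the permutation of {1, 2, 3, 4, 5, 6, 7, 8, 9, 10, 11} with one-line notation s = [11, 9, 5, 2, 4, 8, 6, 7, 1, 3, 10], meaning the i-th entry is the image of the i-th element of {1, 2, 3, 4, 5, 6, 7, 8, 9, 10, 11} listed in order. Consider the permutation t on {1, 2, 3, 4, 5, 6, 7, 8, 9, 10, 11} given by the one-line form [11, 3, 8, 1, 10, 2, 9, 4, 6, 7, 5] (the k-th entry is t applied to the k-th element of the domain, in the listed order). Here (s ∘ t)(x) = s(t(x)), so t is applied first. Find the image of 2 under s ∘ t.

5

t(2) = 3, then s(3) = 5; composing gives (s ∘ t)(2) = 5.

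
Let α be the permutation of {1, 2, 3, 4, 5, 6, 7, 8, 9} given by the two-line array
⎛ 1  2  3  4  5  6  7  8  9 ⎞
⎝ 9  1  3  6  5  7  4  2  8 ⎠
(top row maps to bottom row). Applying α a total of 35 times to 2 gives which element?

Tracing 2 → 1 → … returns to 2 after 4 steps, so 2 lies in a 4-cycle (1, 9, 8, 2).
Since the cycle has length 4, α^35 acts on it the same as α^3 (35 mod 4 = 3).
Advancing 3 steps from 2: 2 → 1 → 9 → 8.

8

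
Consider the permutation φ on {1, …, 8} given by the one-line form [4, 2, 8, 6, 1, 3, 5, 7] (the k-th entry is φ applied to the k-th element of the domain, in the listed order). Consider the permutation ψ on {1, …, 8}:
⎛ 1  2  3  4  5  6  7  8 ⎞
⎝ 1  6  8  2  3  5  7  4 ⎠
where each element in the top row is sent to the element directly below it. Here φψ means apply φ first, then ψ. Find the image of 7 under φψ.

(φψ)(7) = ψ(φ(7)). φ(7) = 5, then ψ(5) = 3. So (φψ)(7) = 3.

3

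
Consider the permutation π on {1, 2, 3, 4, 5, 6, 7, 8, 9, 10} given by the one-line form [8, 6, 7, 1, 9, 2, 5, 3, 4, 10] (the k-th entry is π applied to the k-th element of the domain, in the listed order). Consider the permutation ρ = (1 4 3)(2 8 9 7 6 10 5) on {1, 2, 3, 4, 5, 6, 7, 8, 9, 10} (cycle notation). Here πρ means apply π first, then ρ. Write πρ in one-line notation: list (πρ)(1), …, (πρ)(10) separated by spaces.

9 10 6 4 7 8 2 1 3 5

Chase each element through π then ρ: 1 → 8 → 9; 2 → 6 → 10; 3 → 7 → 6; 4 → 1 → 4; 5 → 9 → 7; 6 → 2 → 8; 7 → 5 → 2; 8 → 3 → 1; 9 → 4 → 3; 10 → 10 → 5.
So πρ in one-line form is 9 10 6 4 7 8 2 1 3 5.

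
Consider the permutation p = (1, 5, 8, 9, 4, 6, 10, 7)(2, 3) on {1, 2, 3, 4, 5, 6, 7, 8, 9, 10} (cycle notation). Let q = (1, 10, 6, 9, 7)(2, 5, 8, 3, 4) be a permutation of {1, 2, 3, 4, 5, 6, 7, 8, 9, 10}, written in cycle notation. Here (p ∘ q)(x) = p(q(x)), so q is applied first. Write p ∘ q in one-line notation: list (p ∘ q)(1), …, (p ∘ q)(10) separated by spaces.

7 8 6 3 9 4 5 2 1 10

Chase each element through q then p: 1 → 10 → 7; 2 → 5 → 8; 3 → 4 → 6; 4 → 2 → 3; 5 → 8 → 9; 6 → 9 → 4; 7 → 1 → 5; 8 → 3 → 2; 9 → 7 → 1; 10 → 6 → 10.
So p ∘ q in one-line form is 7 8 6 3 9 4 5 2 1 10.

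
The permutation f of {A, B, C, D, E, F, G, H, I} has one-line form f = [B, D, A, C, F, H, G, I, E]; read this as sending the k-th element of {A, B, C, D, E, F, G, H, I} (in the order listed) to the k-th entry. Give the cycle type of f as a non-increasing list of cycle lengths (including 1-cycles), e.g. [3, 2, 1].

[4, 4, 1]

The disjoint cycles are (A, B, D, C)(E, F, H, I)(G), with lengths 4, 4, 1 in non-increasing order.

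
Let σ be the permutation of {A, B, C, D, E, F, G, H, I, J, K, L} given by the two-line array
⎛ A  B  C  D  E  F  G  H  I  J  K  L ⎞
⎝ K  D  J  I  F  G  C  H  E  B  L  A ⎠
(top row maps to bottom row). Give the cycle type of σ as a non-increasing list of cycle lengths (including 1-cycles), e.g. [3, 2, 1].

[8, 3, 1]

The disjoint cycles are (A K L)(B D I E F G C J)(H), with lengths 8, 3, 1 in non-increasing order.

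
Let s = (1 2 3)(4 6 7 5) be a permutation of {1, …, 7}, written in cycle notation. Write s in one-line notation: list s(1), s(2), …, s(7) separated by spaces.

Image by image: 1→2, 2→3, 3→1, 4→6, 5→4, 6→7, 7→5.
Listing these in domain order gives 2 3 1 6 4 7 5.

2 3 1 6 4 7 5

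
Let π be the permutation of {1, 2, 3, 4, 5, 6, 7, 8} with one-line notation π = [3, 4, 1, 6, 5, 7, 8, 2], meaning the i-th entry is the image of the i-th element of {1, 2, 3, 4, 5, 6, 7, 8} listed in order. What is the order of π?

10

The disjoint-cycle form of π has cycle lengths 5, 2, 1.
Since disjoint cycles commute, ord(π) = lcm(5, 2) = 10.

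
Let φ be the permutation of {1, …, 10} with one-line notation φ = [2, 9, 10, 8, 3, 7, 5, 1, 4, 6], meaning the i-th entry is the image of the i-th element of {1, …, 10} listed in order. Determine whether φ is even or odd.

In disjoint-cycle form the cycle lengths are 5, 5.
A cycle of length ℓ contributes ℓ−1 transpositions, so φ is a product of 4 + 4 = 8 transpositions — even.

even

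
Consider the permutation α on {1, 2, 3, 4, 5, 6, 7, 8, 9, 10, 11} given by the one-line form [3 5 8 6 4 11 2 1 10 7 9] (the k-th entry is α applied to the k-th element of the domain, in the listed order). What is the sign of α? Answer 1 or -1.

-1

In disjoint-cycle form the cycle lengths are 8, 3.
A cycle of length ℓ contributes ℓ−1 transpositions, so α is a product of 7 + 2 = 9 transpositions — odd.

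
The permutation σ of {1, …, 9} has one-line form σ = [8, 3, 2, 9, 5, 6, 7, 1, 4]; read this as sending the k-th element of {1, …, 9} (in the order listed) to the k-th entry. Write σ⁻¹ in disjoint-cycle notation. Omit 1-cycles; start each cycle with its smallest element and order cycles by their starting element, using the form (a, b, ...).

First write σ in disjoint cycles: (1, 8)(2, 3)(4, 9).
Reversing each cycle (and rotating so the smallest element leads) gives σ⁻¹ = (1, 8)(2, 3)(4, 9).

(1, 8)(2, 3)(4, 9)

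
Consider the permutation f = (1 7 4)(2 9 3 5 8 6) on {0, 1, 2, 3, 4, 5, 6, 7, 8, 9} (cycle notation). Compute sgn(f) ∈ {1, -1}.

-1

The cycle lengths are 6, 3, 1.
A cycle of length ℓ contributes ℓ−1 transpositions, so f is a product of 5 + 2 = 7 transpositions — odd.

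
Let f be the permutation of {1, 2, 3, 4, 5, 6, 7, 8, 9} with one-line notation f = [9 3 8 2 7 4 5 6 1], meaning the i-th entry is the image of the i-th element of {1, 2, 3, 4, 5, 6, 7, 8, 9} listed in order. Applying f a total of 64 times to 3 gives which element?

Tracing 3 → 8 → … returns to 3 after 5 steps, so 3 lies in a 5-cycle (2, 3, 8, 6, 4).
Since the cycle has length 5, f^64 acts on it the same as f^4 (64 mod 5 = 4).
Advancing 4 steps from 3: 3 → 8 → 6 → 4 → 2.

2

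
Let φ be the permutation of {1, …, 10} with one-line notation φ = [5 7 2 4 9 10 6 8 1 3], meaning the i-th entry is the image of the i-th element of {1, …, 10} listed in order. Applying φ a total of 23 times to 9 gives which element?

Tracing 9 → 1 → … returns to 9 after 3 steps, so 9 lies in a 3-cycle (1 5 9).
Powers repeat with period 3 on this cycle, and 23 mod 3 = 2, so φ^23(9) = φ^2(9).
Stepping 2 places around the cycle: 9 → 1 → 5.

5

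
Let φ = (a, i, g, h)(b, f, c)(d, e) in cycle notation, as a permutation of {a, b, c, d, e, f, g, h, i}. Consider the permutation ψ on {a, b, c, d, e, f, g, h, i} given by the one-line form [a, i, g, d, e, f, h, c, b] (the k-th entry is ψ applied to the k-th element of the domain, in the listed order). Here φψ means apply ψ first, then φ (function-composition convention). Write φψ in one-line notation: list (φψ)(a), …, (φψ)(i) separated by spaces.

For each element, apply ψ then φ: a → a → i; b → i → g; c → g → h; d → d → e; e → e → d; f → f → c; g → h → a; h → c → b; i → b → f.
So φψ in one-line form is i g h e d c a b f.

i g h e d c a b f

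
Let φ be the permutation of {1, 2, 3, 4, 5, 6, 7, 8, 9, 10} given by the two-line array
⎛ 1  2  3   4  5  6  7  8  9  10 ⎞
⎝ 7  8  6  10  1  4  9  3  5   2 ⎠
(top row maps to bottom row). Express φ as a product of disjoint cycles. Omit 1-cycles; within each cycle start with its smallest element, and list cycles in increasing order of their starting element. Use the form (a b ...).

(1 7 9 5)(2 8 3 6 4 10)

From 1: 1 → 7 → 9 → 5 → 1, closing the cycle (1 7 9 5).
Continuing from each remaining unvisited element yields (1 7 9 5)(2 8 3 6 4 10).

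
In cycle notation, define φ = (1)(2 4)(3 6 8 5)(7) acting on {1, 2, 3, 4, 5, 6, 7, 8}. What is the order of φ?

4

The disjoint cycles have lengths 4, 2, 1, 1.
The order of φ is the least common multiple of its cycle lengths: lcm(4, 2) = 4.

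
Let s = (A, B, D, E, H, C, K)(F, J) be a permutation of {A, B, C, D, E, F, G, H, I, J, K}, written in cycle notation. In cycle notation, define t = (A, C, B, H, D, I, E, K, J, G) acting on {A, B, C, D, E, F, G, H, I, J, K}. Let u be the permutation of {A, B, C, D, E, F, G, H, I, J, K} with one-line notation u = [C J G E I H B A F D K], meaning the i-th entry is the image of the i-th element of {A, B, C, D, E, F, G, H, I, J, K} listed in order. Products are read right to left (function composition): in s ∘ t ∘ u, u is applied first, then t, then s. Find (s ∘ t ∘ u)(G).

Apply the permutations in order: u(G) = B, then t(B) = H, then s(H) = C. So (s ∘ t ∘ u)(G) = C.

C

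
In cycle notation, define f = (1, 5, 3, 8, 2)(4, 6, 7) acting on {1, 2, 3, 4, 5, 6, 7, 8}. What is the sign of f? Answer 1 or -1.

The cycle lengths are 5, 3.
A cycle of length ℓ contributes ℓ−1 transpositions, so f is a product of 4 + 2 = 6 transpositions — even.

1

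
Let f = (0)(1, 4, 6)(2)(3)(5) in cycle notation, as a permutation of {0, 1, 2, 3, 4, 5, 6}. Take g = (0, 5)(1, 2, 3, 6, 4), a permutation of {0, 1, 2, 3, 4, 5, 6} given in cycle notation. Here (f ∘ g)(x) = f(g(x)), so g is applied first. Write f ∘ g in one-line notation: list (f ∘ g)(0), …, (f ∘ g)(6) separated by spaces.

5 2 3 1 4 0 6

For each element, apply g then f: 0 → 5 → 5; 1 → 2 → 2; 2 → 3 → 3; 3 → 6 → 1; 4 → 1 → 4; 5 → 0 → 0; 6 → 4 → 6.
So f ∘ g in one-line form is 5 2 3 1 4 0 6.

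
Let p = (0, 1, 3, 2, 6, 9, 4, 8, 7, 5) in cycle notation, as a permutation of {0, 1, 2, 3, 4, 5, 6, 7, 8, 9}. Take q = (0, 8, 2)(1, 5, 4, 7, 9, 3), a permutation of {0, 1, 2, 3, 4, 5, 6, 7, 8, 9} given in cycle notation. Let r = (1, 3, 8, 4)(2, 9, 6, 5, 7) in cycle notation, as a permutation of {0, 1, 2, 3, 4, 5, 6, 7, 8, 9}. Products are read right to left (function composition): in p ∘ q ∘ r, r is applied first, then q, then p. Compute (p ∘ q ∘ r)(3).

Chase 3: r(3) = 8; q(8) = 2; p(2) = 6. Hence (p ∘ q ∘ r)(3) = 6.

6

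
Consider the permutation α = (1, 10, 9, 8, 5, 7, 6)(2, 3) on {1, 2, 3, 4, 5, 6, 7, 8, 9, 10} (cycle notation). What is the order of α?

14

The cycle type of α is (7, 2, 1).
The order of α is the least common multiple of its cycle lengths: lcm(7, 2) = 14.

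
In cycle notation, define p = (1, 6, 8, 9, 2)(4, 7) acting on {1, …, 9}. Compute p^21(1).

6

1 lies in the 5-cycle (1, 6, 8, 9, 2).
Powers repeat with period 5 on this cycle, and 21 mod 5 = 1, so p^21(1) = p^1(1).
Advancing 1 step from 1: 1 → 6.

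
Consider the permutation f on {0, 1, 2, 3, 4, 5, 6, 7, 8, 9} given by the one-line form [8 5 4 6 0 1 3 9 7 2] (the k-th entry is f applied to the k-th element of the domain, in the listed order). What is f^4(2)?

Tracing 2 → 4 → … returns to 2 after 6 steps, so 2 lies in a 6-cycle (0, 8, 7, 9, 2, 4).
Advancing 4 steps from 2: 2 → 4 → 0 → 8 → 7.

7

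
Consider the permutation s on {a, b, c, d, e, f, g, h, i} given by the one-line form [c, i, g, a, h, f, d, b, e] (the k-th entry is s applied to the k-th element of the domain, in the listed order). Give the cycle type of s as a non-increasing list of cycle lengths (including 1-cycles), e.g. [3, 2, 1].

[4, 4, 1]

The disjoint cycles are (a c g d)(b i e h)(f), with lengths 4, 4, 1 in non-increasing order.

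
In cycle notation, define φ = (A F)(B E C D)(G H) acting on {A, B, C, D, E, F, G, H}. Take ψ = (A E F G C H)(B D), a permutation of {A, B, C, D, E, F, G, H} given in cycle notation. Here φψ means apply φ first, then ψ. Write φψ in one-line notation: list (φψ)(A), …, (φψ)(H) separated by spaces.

G F B D H E A C

Chase each element through φ then ψ: A → F → G; B → E → F; C → D → B; D → B → D; E → C → H; F → A → E; G → H → A; H → G → C.
Collecting the images, φψ = [G F B D H E A C].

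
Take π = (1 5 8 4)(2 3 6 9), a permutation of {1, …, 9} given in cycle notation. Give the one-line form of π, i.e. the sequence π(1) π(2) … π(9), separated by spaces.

5 3 6 1 8 9 7 4 2

Each element maps to the next entry in its cycle (wrapping to the front): 1→5, 2→3, 3→6, 4→1, 5→8, 6→9, 7→7, 8→4, 9→2.
So the one-line form is 5 3 6 1 8 9 7 4 2.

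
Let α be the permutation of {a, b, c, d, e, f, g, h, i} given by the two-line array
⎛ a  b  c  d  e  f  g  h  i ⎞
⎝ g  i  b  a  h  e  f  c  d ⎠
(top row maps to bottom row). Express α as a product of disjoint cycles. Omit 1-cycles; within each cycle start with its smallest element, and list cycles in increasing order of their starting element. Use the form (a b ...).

Start at a and follow images: a → g → f → e → h → c → b → i → d → a, giving the cycle (a g f e h c b i d).
Repeating from the next unused element and collecting all non-trivial cycles gives (a g f e h c b i d).

(a g f e h c b i d)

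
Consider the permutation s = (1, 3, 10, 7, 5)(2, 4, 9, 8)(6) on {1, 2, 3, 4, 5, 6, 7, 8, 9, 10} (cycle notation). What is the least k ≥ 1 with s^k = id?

20

The disjoint cycles have lengths 5, 4, 1.
Since disjoint cycles commute, ord(s) = lcm(5, 4) = 20.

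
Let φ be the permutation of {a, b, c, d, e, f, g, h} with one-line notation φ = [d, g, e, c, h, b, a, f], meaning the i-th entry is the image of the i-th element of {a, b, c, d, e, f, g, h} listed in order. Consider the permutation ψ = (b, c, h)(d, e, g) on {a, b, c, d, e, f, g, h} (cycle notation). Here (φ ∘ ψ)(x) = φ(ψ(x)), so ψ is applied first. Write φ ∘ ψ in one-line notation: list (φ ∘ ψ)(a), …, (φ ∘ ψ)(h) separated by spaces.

d e f h a b c g

(φ ∘ ψ)(x) = φ(ψ(x)). Computing each image: φ(ψ(a)) = φ(a) = d, φ(ψ(b)) = φ(c) = e, φ(ψ(c)) = φ(h) = f, φ(ψ(d)) = φ(e) = h, φ(ψ(e)) = φ(g) = a, φ(ψ(f)) = φ(f) = b, φ(ψ(g)) = φ(d) = c, φ(ψ(h)) = φ(b) = g.
Hence φ ∘ ψ = [d e f h a b c g].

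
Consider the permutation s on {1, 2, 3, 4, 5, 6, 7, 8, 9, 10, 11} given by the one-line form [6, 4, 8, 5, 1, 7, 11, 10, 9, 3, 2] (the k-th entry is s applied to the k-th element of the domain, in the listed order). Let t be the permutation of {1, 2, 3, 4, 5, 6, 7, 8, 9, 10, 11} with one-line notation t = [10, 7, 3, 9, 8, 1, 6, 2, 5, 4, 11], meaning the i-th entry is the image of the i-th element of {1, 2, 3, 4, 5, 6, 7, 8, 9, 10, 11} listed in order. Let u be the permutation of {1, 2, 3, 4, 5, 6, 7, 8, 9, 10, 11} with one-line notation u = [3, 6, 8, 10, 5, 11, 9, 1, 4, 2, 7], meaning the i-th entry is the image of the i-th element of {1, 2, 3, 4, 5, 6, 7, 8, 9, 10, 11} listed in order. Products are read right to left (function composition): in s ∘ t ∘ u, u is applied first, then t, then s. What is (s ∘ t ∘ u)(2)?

(s ∘ t ∘ u)(2) = s(t(u(2))). u(2) = 6, then t(6) = 1, then s(1) = 6, so the result is 6.

6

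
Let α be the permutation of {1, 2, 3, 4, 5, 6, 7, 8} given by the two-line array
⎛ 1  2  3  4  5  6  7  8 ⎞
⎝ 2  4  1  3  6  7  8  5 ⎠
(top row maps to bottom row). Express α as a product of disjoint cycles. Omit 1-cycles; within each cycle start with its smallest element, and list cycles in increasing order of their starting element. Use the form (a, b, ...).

(1, 2, 4, 3)(5, 6, 7, 8)

Iterating α from 1 gives 1 → 2 → 4 → 3 → 1; that is the 4-cycle (1, 2, 4, 3).
Repeating from the next unused element and collecting all non-trivial cycles gives (1, 2, 4, 3)(5, 6, 7, 8).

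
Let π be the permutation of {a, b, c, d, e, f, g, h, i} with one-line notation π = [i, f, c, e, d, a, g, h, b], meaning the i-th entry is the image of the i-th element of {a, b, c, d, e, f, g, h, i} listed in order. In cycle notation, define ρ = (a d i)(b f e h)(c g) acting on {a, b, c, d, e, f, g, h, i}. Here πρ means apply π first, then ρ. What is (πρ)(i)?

(πρ)(i) = ρ(π(i)). π(i) = b, then ρ(b) = f. So (πρ)(i) = f.

f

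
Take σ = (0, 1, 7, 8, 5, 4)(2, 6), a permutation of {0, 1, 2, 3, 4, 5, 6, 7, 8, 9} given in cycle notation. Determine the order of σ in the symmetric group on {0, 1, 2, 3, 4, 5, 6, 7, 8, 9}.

The cycle type of σ is (6, 2, 1, 1).
The order is lcm(6, 2) = 6.

6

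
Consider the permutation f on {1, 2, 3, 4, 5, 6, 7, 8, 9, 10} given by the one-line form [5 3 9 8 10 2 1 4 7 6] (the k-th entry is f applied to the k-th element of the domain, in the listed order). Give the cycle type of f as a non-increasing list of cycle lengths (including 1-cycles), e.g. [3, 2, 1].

The disjoint cycles are (1 5 10 6 2 3 9 7)(4 8), with lengths 8, 2 in non-increasing order.

[8, 2]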